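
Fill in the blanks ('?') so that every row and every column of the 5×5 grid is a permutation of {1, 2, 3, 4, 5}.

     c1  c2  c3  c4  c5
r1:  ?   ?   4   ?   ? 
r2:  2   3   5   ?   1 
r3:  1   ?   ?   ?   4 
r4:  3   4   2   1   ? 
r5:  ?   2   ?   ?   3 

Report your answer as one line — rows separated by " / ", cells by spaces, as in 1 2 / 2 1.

At row 1, column 1: row 1 has {4}; column 1 has {1,2,3}; that leaves 5.
At row 1, column 2: row 1 has {4,5}; column 2 has {2,3,4}; that leaves 1.
At row 1, column 5: row 1 has {1,4,5}; column 5 has {1,3,4}; that leaves 2.
At row 2, column 4: row 2 has {1,2,3,5}; column 4 has {1}; that leaves 4.
At row 3, column 2: row 3 has {1,4}; column 2 has {1,2,3,4}; that leaves 5.
At row 3, column 3: row 3 has {1,4,5}; column 3 has {2,4,5}; that leaves 3.
At row 3, column 4: row 3 has {1,3,4,5}; column 4 has {1,4}; that leaves 2.
At row 4, column 5: row 4 has {1,2,3,4}; column 5 has {1,2,3,4}; that leaves 5.
At row 5, column 1: row 5 has {2,3}; column 1 has {1,2,3,5}; that leaves 4.
At row 5, column 3: row 5 has {2,3,4}; column 3 has {2,3,4,5}; that leaves 1.
At row 5, column 4: row 5 has {1,2,3,4}; column 4 has {1,2,4}; that leaves 5.
At row 1, column 4: row 1 has {1,2,4,5}; column 4 has {1,2,4,5}; that leaves 3.

5 1 4 3 2 / 2 3 5 4 1 / 1 5 3 2 4 / 3 4 2 1 5 / 4 2 1 5 3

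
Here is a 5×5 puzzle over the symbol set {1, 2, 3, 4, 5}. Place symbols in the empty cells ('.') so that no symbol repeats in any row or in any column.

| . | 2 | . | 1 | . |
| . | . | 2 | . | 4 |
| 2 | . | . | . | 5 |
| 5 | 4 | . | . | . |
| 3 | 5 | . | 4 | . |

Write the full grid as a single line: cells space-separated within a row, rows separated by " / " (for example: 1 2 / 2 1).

(r1,c1): row 1 has {1,2}; column 1 has {2,3,5}, so it must be 4.
(r1,c5): row 1 has {1,2,4}; column 5 has {4,5}, so it must be 3.
(r2,c1): row 2 has {2,4}; column 1 has {2,3,4,5}, so it must be 1.
(r2,c2): row 2 has {1,2,4}; column 2 has {2,4,5}, so it must be 3.
(r2,c4): row 2 has {1,2,3,4}; column 4 has {1,4}, so it must be 5.
(r3,c2): row 3 has {2,5}; column 2 has {2,3,4,5}, so it must be 1.
(r3,c4): row 3 has {1,2,5}; column 4 has {1,4,5}, so it must be 3.
(r4,c4): row 4 has {4,5}; column 4 has {1,3,4,5}, so it must be 2.
(r4,c5): row 4 has {2,4,5}; column 5 has {3,4,5}, so it must be 1.
(r5,c3): row 5 has {3,4,5}; column 3 has {2}, so it must be 1.
(r5,c5): row 5 has {1,3,4,5}; column 5 has {1,3,4,5}, so it must be 2.
(r1,c3): row 1 has {1,2,3,4}; column 3 has {1,2}, so it must be 5.
(r3,c3): row 3 has {1,2,3,5}; column 3 has {1,2,5}, so it must be 4.
(r4,c3): row 4 has {1,2,4,5}; column 3 has {1,2,4,5}, so it must be 3.

4 2 5 1 3 / 1 3 2 5 4 / 2 1 4 3 5 / 5 4 3 2 1 / 3 5 1 4 2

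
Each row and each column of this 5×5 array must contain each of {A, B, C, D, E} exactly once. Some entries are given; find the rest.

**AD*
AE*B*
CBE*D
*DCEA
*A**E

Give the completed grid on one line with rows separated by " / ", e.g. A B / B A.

E C A D B / A E D B C / C B E A D / B D C E A / D A B C E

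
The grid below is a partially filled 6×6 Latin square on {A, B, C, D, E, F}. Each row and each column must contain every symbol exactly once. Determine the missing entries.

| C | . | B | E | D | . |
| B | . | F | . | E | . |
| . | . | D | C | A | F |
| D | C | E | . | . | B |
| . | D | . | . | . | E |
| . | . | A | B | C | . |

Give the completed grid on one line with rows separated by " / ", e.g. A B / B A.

C F B E D A / B A F D E C / E B D C A F / D C E A F B / A D C F B E / F E A B C D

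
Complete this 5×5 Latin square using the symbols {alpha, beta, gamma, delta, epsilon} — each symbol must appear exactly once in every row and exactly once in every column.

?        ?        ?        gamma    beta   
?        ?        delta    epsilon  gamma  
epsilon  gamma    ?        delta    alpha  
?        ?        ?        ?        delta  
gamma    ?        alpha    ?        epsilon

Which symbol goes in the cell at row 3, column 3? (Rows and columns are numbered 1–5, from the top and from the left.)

beta

(r1,c3) = epsilon
(r3,c3) = beta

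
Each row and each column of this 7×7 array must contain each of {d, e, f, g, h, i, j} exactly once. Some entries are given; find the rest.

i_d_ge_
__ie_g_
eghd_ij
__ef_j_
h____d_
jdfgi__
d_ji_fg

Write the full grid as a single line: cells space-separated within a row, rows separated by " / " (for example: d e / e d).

(r2,c1) = f
(r3,c5) = f
(r4,c1) = g
(r5,c3) = g
(r5,c4) = j
(r5,c5) = e
(r6,c6) = h
(r6,c7) = e
(r7,c5) = h
(r1,c4) = h
(r1,c7) = f
(r4,c5) = d
(r5,c7) = i
(r7,c2) = e
(r1,c2) = j
(r2,c2) = h
(r2,c5) = j
(r2,c7) = d
(r4,c2) = i
(r4,c7) = h
(r5,c2) = f

i j d h g e f / f h i e j g d / e g h d f i j / g i e f d j h / h f g j e d i / j d f g i h e / d e j i h f g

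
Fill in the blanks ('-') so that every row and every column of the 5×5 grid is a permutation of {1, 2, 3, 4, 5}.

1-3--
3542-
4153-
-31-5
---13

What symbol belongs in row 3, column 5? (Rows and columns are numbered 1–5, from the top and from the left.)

2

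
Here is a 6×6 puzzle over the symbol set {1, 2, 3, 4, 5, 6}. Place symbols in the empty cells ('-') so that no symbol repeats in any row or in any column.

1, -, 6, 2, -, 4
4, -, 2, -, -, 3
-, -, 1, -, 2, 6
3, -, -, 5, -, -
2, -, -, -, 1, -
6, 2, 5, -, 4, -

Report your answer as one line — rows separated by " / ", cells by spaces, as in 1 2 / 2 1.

(r3,c1) = 5
(r4,c3) = 4
(r4,c5) = 6
(r5,c3) = 3
(r5,c6) = 5
(r6,c6) = 1
(r2,c5) = 5
(r4,c2) = 1
(r4,c6) = 2
(r6,c4) = 3
(r1,c5) = 3
(r2,c2) = 6
(r2,c4) = 1
(r3,c4) = 4
(r5,c2) = 4
(r5,c4) = 6
(r1,c2) = 5
(r3,c2) = 3

1 5 6 2 3 4 / 4 6 2 1 5 3 / 5 3 1 4 2 6 / 3 1 4 5 6 2 / 2 4 3 6 1 5 / 6 2 5 3 4 1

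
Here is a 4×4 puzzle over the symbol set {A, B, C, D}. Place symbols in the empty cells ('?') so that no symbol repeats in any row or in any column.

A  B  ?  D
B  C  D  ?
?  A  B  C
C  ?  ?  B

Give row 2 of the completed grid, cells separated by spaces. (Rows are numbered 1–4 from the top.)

row 1 has {A,B,D}; column 3 has {B,D} — only C is left for (r1,c3).
row 2 has {B,C,D}; column 4 has {B,C,D} — only A is left for (r2,c4).

B C D A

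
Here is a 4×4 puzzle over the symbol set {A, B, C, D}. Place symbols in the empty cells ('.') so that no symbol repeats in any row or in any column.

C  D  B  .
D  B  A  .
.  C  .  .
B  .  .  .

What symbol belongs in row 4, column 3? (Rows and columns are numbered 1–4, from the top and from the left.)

C

Cell (r1,c4): row 1 has {B,C,D}; column 4 is empty so far → A.
Cell (r2,c4): row 2 has {A,B,D}; column 4 has {A} → C.
Cell (r3,c1): row 3 has {C}; column 1 has {B,C,D} → A.
Cell (r3,c3): row 3 has {A,C}; column 3 has {A,B} → D.
Cell (r3,c4): row 3 has {A,C,D}; column 4 has {A,C} → B.
Cell (r4,c2): row 4 has {B}; column 2 has {B,C,D} → A.
Cell (r4,c3): row 4 has {A,B}; column 3 has {A,B,D} → C.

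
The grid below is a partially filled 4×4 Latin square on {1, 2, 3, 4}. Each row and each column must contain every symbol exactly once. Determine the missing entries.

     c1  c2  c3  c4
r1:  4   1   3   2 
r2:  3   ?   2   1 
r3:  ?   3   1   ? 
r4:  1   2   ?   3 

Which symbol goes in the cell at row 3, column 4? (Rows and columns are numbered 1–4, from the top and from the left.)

At row 2, column 2: row 2 has {1,2,3}; column 2 has {1,2,3}; that leaves 4.
At row 3, column 1: row 3 has {1,3}; column 1 has {1,3,4}; that leaves 2.
At row 3, column 4: row 3 has {1,2,3}; column 4 has {1,2,3}; that leaves 4.

4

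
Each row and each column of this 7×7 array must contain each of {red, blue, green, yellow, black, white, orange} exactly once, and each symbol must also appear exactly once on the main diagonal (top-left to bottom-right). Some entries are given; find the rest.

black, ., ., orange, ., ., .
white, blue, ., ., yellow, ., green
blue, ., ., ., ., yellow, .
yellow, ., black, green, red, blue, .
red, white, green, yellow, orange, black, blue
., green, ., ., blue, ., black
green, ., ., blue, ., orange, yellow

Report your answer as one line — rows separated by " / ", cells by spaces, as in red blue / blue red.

black yellow blue orange white green red / white blue orange black yellow red green / blue black red white green yellow orange / yellow orange black green red blue white / red white green yellow orange black blue / orange green yellow red blue white black / green red white blue black orange yellow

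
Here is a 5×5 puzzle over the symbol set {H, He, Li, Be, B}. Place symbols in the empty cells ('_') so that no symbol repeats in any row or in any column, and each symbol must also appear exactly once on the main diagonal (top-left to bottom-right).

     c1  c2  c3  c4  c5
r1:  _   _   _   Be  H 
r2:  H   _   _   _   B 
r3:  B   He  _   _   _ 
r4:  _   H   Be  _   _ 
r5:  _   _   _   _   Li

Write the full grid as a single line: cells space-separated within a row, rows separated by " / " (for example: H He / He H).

(r1,c1) = He
(r2,c2) = Be
(r3,c3) = H
(r3,c4) = Li
(r3,c5) = Be
(r4,c1) = Li
(r4,c4) = B
(r4,c5) = He
(r5,c1) = Be
(r5,c2) = B
(r5,c3) = He
(r5,c4) = H
(r1,c2) = Li
(r1,c3) = B
(r2,c3) = Li
(r2,c4) = He

He Li B Be H / H Be Li He B / B He H Li Be / Li H Be B He / Be B He H Li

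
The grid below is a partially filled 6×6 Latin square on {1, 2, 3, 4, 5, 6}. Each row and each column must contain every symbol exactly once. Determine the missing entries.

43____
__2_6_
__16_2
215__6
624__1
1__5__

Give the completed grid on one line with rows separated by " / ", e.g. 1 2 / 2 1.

4 3 6 2 1 5 / 5 4 2 1 6 3 / 3 5 1 6 4 2 / 2 1 5 4 3 6 / 6 2 4 3 5 1 / 1 6 3 5 2 4

(r1,c3) = 6
(r1,c6) = 5
(r5,c4) = 3
(r5,c5) = 5
(r6,c3) = 3
(r6,c6) = 4
(r2,c6) = 3
(r4,c4) = 4
(r4,c5) = 3
(r6,c2) = 6
(r6,c5) = 2
(r1,c5) = 1
(r2,c1) = 5
(r2,c2) = 4
(r2,c4) = 1
(r3,c1) = 3
(r3,c2) = 5
(r3,c5) = 4
(r1,c4) = 2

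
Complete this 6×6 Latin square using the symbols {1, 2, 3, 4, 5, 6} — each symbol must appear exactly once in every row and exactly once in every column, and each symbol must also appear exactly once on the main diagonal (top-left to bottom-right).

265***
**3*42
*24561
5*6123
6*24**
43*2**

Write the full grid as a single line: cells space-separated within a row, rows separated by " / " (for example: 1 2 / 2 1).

2 6 5 3 1 4 / 1 5 3 6 4 2 / 3 2 4 5 6 1 / 5 4 6 1 2 3 / 6 1 2 4 3 5 / 4 3 1 2 5 6

row 1 has {2,5,6}; column 4 has {1,2,4,5} — only 3 is left for (r1,c4).
row 1 has {2,3,5,6}; column 5 has {2,4,6} — only 1 is left for (r1,c5).
row 1 has {1,2,3,5,6}; column 6 has {1,2,3} — only 4 is left for (r1,c6).
row 2 has {2,3,4}; column 1 has {2,4,5,6} — only 1 is left for (r2,c1).
row 2 has {1,2,3,4}; column 2 has {2,3,6}; the diagonal has {1,2,4} — only 5 is left for (r2,c2).
row 2 has {1,2,3,4,5}; column 4 has {1,2,3,4,5} — only 6 is left for (r2,c4).
row 3 has {1,2,4,5,6}; column 1 has {1,2,4,5,6} — only 3 is left for (r3,c1).
row 4 has {1,2,3,5,6}; column 2 has {2,3,5,6} — only 4 is left for (r4,c2).
row 5 has {2,4,6}; column 2 has {2,3,4,5,6} — only 1 is left for (r5,c2).
row 5 has {1,2,4,6}; column 5 has {1,2,4,6}; the diagonal has {1,2,4,5} — only 3 is left for (r5,c5).
row 5 has {1,2,3,4,6}; column 6 has {1,2,3,4} — only 5 is left for (r5,c6).
row 6 has {2,3,4}; column 3 has {2,3,4,5,6} — only 1 is left for (r6,c3).
row 6 has {1,2,3,4}; column 5 has {1,2,3,4,6} — only 5 is left for (r6,c5).
row 6 has {1,2,3,4,5}; column 6 has {1,2,3,4,5}; the diagonal has {1,2,3,4,5} — only 6 is left for (r6,c6).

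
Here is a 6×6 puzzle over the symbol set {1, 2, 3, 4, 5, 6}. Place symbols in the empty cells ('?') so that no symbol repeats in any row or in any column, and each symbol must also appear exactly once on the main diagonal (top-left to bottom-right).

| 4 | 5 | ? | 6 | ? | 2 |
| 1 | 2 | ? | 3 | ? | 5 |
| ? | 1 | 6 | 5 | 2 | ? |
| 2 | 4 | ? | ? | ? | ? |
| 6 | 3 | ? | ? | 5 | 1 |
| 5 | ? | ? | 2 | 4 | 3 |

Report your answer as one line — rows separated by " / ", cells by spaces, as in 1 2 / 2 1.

4 5 3 6 1 2 / 1 2 4 3 6 5 / 3 1 6 5 2 4 / 2 4 5 1 3 6 / 6 3 2 4 5 1 / 5 6 1 2 4 3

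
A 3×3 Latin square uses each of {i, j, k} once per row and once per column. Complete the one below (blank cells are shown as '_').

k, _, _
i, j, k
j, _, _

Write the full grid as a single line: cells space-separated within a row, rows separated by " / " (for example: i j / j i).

(r1,c2) = i
(r1,c3) = j
(r3,c2) = k
(r3,c3) = i

k i j / i j k / j k i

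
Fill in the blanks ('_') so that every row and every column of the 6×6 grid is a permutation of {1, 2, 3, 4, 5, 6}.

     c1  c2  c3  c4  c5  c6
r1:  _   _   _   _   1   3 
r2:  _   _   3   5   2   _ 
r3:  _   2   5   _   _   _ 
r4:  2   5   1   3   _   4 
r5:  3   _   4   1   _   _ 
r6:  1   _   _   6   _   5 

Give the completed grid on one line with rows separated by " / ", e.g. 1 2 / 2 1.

5 4 6 2 1 3 / 4 1 3 5 2 6 / 6 2 5 4 3 1 / 2 5 1 3 6 4 / 3 6 4 1 5 2 / 1 3 2 6 4 5

At row 3, column 4: row 3 has {2,5}; column 4 has {1,3,5,6}; that leaves 4.
At row 4, column 5: row 4 has {1,2,3,4,5}; column 5 has {1,2}; that leaves 6.
At row 5, column 2: row 5 has {1,3,4}; column 2 has {2,5}; that leaves 6.
At row 5, column 5: row 5 has {1,3,4,6}; column 5 has {1,2,6}; that leaves 5.
At row 5, column 6: row 5 has {1,3,4,5,6}; column 6 has {3,4,5}; that leaves 2.
At row 6, column 3: row 6 has {1,5,6}; column 3 has {1,3,4,5}; that leaves 2.
At row 1, column 2: row 1 has {1,3}; column 2 has {2,5,6}; that leaves 4.
At row 1, column 3: row 1 has {1,3,4}; column 3 has {1,2,3,4,5}; that leaves 6.
At row 1, column 4: row 1 has {1,3,4,6}; column 4 has {1,3,4,5,6}; that leaves 2.
At row 2, column 2: row 2 has {2,3,5}; column 2 has {2,4,5,6}; that leaves 1.
At row 2, column 6: row 2 has {1,2,3,5}; column 6 has {2,3,4,5}; that leaves 6.
At row 3, column 1: row 3 has {2,4,5}; column 1 has {1,2,3}; that leaves 6.
At row 3, column 5: row 3 has {2,4,5,6}; column 5 has {1,2,5,6}; that leaves 3.
At row 3, column 6: row 3 has {2,3,4,5,6}; column 6 has {2,3,4,5,6}; that leaves 1.
At row 6, column 2: row 6 has {1,2,5,6}; column 2 has {1,2,4,5,6}; that leaves 3.
At row 6, column 5: row 6 has {1,2,3,5,6}; column 5 has {1,2,3,5,6}; that leaves 4.
At row 1, column 1: row 1 has {1,2,3,4,6}; column 1 has {1,2,3,6}; that leaves 5.
At row 2, column 1: row 2 has {1,2,3,5,6}; column 1 has {1,2,3,5,6}; that leaves 4.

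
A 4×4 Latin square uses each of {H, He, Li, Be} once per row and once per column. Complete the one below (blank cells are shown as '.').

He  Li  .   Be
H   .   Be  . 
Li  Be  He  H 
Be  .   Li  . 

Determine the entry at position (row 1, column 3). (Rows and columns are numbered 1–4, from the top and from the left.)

H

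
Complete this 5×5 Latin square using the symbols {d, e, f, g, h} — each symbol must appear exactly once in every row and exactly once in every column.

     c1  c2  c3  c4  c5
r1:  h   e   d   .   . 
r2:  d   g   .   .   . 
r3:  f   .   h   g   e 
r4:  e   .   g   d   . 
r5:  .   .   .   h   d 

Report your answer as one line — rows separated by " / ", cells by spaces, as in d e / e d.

Cell (r1,c4): row 1 has {d,e,h}; column 4 has {d,g,h} → f.
Cell (r1,c5): row 1 has {d,e,f,h}; column 5 has {d,e} → g.
Cell (r2,c4): row 2 has {d,g}; column 4 has {d,f,g,h} → e.
Cell (r3,c2): row 3 has {e,f,g,h}; column 2 has {e,g} → d.
Cell (r5,c1): row 5 has {d,h}; column 1 has {d,e,f,h} → g.
Cell (r5,c2): row 5 has {d,g,h}; column 2 has {d,e,g} → f.
Cell (r5,c3): row 5 has {d,f,g,h}; column 3 has {d,g,h} → e.
Cell (r2,c3): row 2 has {d,e,g}; column 3 has {d,e,g,h} → f.
Cell (r2,c5): row 2 has {d,e,f,g}; column 5 has {d,e,g} → h.
Cell (r4,c2): row 4 has {d,e,g}; column 2 has {d,e,f,g} → h.
Cell (r4,c5): row 4 has {d,e,g,h}; column 5 has {d,e,g,h} → f.

h e d f g / d g f e h / f d h g e / e h g d f / g f e h d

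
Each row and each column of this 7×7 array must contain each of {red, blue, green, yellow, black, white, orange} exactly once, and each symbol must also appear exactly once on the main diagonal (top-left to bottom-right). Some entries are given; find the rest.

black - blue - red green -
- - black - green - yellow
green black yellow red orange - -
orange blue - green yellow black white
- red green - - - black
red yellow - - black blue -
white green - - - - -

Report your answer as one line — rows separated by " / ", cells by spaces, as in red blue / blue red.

Cell (r1,c7): row 1 has {red,blue,green,black}; column 7 has {yellow,black,white} → orange.
Cell (r2,c1): row 2 has {green,yellow,black}; column 1 has {red,green,black,white,orange} → blue.
Cell (r3,c6): row 3 has {red,green,yellow,black,orange}; column 6 has {blue,green,black} → white.
Cell (r3,c7): row 3 has {red,green,yellow,black,white,orange}; column 7 has {yellow,black,white,orange} → blue.
Cell (r4,c3): row 4 has {blue,green,yellow,black,white,orange}; column 3 has {blue,green,yellow,black} → red.
Cell (r5,c1): row 5 has {red,green,black}; column 1 has {red,blue,green,black,white,orange} → yellow.
Cell (r5,c5): row 5 has {red,green,yellow,black}; column 5 has {red,green,yellow,black,orange}; the diagonal has {blue,green,yellow,black} → white.
Cell (r5,c6): row 5 has {red,green,yellow,black,white}; column 6 has {blue,green,black,white} → orange.
Cell (r6,c7): row 6 has {red,blue,yellow,black}; column 7 has {blue,yellow,black,white,orange} → green.
Cell (r7,c3): row 7 has {green,white}; column 3 has {red,blue,green,yellow,black} → orange.
Cell (r7,c5): row 7 has {green,white,orange}; column 5 has {red,green,yellow,black,white,orange} → blue.
Cell (r7,c7): row 7 has {blue,green,white,orange}; column 7 has {blue,green,yellow,black,white,orange}; the diagonal has {blue,green,yellow,black,white} → red.
Cell (r1,c2): row 1 has {red,blue,green,black,orange}; column 2 has {red,blue,green,yellow,black} → white.
Cell (r1,c4): row 1 has {red,blue,green,black,white,orange}; column 4 has {red,green} → yellow.
Cell (r2,c2): row 2 has {blue,green,yellow,black}; column 2 has {red,blue,green,yellow,black,white}; the diagonal has {red,blue,green,yellow,black,white} → orange.
Cell (r2,c4): row 2 has {blue,green,yellow,black,orange}; column 4 has {red,green,yellow} → white.
Cell (r2,c6): row 2 has {blue,green,yellow,black,white,orange}; column 6 has {blue,green,black,white,orange} → red.
Cell (r5,c4): row 5 has {red,green,yellow,black,white,orange}; column 4 has {red,green,yellow,white} → blue.
Cell (r6,c3): row 6 has {red,blue,green,yellow,black}; column 3 has {red,blue,green,yellow,black,orange} → white.
Cell (r6,c4): row 6 has {red,blue,green,yellow,black,white}; column 4 has {red,blue,green,yellow,white} → orange.
Cell (r7,c4): row 7 has {red,blue,green,white,orange}; column 4 has {red,blue,green,yellow,white,orange} → black.
Cell (r7,c6): row 7 has {red,blue,green,black,white,orange}; column 6 has {red,blue,green,black,white,orange} → yellow.

black white blue yellow red green orange / blue orange black white green red yellow / green black yellow red orange white blue / orange blue red green yellow black white / yellow red green blue white orange black / red yellow white orange black blue green / white green orange black blue yellow red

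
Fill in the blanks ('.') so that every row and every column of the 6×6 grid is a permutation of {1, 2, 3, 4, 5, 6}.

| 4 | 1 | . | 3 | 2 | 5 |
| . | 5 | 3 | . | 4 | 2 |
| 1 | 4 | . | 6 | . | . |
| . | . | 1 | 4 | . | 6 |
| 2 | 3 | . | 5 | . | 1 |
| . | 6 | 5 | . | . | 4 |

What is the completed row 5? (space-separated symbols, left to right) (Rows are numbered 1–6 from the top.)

2 3 4 5 6 1

(r1,c3) = 6
(r2,c1) = 6
(r2,c4) = 1
(r3,c3) = 2
(r3,c6) = 3
(r4,c2) = 2
(r5,c3) = 4
(r5,c5) = 6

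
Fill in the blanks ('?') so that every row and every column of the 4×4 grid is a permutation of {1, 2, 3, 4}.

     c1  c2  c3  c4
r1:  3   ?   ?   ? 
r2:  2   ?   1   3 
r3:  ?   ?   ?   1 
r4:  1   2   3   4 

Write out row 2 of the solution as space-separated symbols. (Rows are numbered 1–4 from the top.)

At row 1, column 4: row 1 has {3}; column 4 has {1,3,4}; that leaves 2.
At row 2, column 2: row 2 has {1,2,3}; column 2 has {2}; that leaves 4.

2 4 1 3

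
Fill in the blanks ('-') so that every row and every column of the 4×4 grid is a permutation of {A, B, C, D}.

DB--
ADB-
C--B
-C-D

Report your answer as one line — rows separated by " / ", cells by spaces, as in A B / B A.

D B C A / A D B C / C A D B / B C A D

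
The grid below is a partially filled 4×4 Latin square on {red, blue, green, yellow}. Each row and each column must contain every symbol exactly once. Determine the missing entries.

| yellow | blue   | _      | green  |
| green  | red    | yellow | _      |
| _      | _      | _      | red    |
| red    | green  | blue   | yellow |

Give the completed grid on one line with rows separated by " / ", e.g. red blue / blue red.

yellow blue red green / green red yellow blue / blue yellow green red / red green blue yellow

(r1,c3) = red
(r2,c4) = blue
(r3,c1) = blue
(r3,c2) = yellow
(r3,c3) = green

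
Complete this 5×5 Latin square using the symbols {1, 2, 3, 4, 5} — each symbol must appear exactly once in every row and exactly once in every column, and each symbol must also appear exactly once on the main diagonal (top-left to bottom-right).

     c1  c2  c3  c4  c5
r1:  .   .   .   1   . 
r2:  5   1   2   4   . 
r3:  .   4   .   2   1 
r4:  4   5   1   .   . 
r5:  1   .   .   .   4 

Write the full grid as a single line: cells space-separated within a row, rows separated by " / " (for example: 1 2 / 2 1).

(r2,c5) = 3
(r3,c1) = 3
(r3,c3) = 5
(r4,c4) = 3
(r4,c5) = 2
(r5,c3) = 3
(r5,c4) = 5
(r1,c1) = 2
(r1,c2) = 3
(r1,c3) = 4
(r1,c5) = 5
(r5,c2) = 2

2 3 4 1 5 / 5 1 2 4 3 / 3 4 5 2 1 / 4 5 1 3 2 / 1 2 3 5 4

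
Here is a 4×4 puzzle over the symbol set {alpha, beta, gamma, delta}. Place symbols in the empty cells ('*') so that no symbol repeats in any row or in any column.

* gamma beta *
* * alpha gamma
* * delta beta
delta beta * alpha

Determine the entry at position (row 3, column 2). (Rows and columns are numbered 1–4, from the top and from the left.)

alpha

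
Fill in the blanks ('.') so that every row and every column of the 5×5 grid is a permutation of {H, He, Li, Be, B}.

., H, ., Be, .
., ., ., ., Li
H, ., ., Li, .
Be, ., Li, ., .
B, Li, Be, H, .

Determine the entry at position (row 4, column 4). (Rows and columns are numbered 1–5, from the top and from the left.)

He

Cell (r2,c1): row 2 has {Li}; column 1 has {H,Be,B} → He.
Cell (r2,c4): row 2 has {He,Li}; column 4 has {H,Li,Be} → B.
Cell (r4,c4): row 4 has {Li,Be}; column 4 has {H,Li,Be,B} → He.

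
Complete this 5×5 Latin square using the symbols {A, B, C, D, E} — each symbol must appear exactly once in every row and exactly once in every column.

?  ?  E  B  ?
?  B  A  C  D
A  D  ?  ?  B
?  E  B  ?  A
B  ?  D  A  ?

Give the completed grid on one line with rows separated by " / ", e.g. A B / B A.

Cell (r1,c5): row 1 has {B,E}; column 5 has {A,B,D} → C.
Cell (r2,c1): row 2 has {A,B,C,D}; column 1 has {A,B} → E.
Cell (r3,c3): row 3 has {A,B,D}; column 3 has {A,B,D,E} → C.
Cell (r3,c4): row 3 has {A,B,C,D}; column 4 has {A,B,C} → E.
Cell (r4,c4): row 4 has {A,B,E}; column 4 has {A,B,C,E} → D.
Cell (r5,c2): row 5 has {A,B,D}; column 2 has {B,D,E} → C.
Cell (r5,c5): row 5 has {A,B,C,D}; column 5 has {A,B,C,D} → E.
Cell (r1,c1): row 1 has {B,C,E}; column 1 has {A,B,E} → D.
Cell (r1,c2): row 1 has {B,C,D,E}; column 2 has {B,C,D,E} → A.
Cell (r4,c1): row 4 has {A,B,D,E}; column 1 has {A,B,D,E} → C.

D A E B C / E B A C D / A D C E B / C E B D A / B C D A E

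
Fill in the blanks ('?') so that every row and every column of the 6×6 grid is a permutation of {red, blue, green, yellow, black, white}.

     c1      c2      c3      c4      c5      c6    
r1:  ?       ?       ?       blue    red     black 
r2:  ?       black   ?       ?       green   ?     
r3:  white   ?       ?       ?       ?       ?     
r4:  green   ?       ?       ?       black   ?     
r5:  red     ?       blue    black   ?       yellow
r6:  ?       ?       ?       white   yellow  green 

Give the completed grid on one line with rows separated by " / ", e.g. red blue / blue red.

yellow white green blue red black / blue black yellow red green white / white yellow black green blue red / green red white yellow black blue / red green blue black white yellow / black blue red white yellow green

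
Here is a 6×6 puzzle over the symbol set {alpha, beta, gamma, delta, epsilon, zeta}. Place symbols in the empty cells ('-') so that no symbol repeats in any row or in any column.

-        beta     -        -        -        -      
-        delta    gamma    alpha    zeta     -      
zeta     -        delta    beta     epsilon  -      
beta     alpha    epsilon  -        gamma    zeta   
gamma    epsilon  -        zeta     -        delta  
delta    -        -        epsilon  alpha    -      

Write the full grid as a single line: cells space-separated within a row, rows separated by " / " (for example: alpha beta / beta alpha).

At row 1, column 5: row 1 has {beta}; column 5 has {alpha,gamma,epsilon,zeta}; that leaves delta.
At row 2, column 1: row 2 has {alpha,gamma,delta,zeta}; column 1 has {beta,gamma,delta,zeta}; that leaves epsilon.
At row 2, column 6: row 2 has {alpha,gamma,delta,epsilon,zeta}; column 6 has {delta,zeta}; that leaves beta.
At row 3, column 2: row 3 has {beta,delta,epsilon,zeta}; column 2 has {alpha,beta,delta,epsilon}; that leaves gamma.
At row 3, column 6: row 3 has {beta,gamma,delta,epsilon,zeta}; column 6 has {beta,delta,zeta}; that leaves alpha.
At row 4, column 4: row 4 has {alpha,beta,gamma,epsilon,zeta}; column 4 has {alpha,beta,epsilon,zeta}; that leaves delta.
At row 5, column 5: row 5 has {gamma,delta,epsilon,zeta}; column 5 has {alpha,gamma,delta,epsilon,zeta}; that leaves beta.
At row 6, column 2: row 6 has {alpha,delta,epsilon}; column 2 has {alpha,beta,gamma,delta,epsilon}; that leaves zeta.
At row 6, column 3: row 6 has {alpha,delta,epsilon,zeta}; column 3 has {gamma,delta,epsilon}; that leaves beta.
At row 6, column 6: row 6 has {alpha,beta,delta,epsilon,zeta}; column 6 has {alpha,beta,delta,zeta}; that leaves gamma.
At row 1, column 1: row 1 has {beta,delta}; column 1 has {beta,gamma,delta,epsilon,zeta}; that leaves alpha.
At row 1, column 3: row 1 has {alpha,beta,delta}; column 3 has {beta,gamma,delta,epsilon}; that leaves zeta.
At row 1, column 4: row 1 has {alpha,beta,delta,zeta}; column 4 has {alpha,beta,delta,epsilon,zeta}; that leaves gamma.
At row 1, column 6: row 1 has {alpha,beta,gamma,delta,zeta}; column 6 has {alpha,beta,gamma,delta,zeta}; that leaves epsilon.
At row 5, column 3: row 5 has {beta,gamma,delta,epsilon,zeta}; column 3 has {beta,gamma,delta,epsilon,zeta}; that leaves alpha.

alpha beta zeta gamma delta epsilon / epsilon delta gamma alpha zeta beta / zeta gamma delta beta epsilon alpha / beta alpha epsilon delta gamma zeta / gamma epsilon alpha zeta beta delta / delta zeta beta epsilon alpha gamma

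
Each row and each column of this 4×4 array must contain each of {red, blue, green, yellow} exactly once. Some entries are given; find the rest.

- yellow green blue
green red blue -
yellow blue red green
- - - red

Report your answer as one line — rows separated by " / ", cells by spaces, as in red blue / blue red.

red yellow green blue / green red blue yellow / yellow blue red green / blue green yellow red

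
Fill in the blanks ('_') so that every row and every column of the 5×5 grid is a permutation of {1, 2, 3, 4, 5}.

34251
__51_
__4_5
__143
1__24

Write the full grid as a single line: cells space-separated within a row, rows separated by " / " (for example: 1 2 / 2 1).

row 2 has {1,5}; column 5 has {1,3,4,5} — only 2 is left for (r2,c5).
row 3 has {4,5}; column 1 has {1,3} — only 2 is left for (r3,c1).
row 3 has {2,4,5}; column 4 has {1,2,4,5} — only 3 is left for (r3,c4).
row 4 has {1,3,4}; column 1 has {1,2,3} — only 5 is left for (r4,c1).
row 4 has {1,3,4,5}; column 2 has {4} — only 2 is left for (r4,c2).
row 5 has {1,2,4}; column 3 has {1,2,4,5} — only 3 is left for (r5,c3).
row 2 has {1,2,5}; column 1 has {1,2,3,5} — only 4 is left for (r2,c1).
row 2 has {1,2,4,5}; column 2 has {2,4} — only 3 is left for (r2,c2).
row 3 has {2,3,4,5}; column 2 has {2,3,4} — only 1 is left for (r3,c2).
row 5 has {1,2,3,4}; column 2 has {1,2,3,4} — only 5 is left for (r5,c2).

3 4 2 5 1 / 4 3 5 1 2 / 2 1 4 3 5 / 5 2 1 4 3 / 1 5 3 2 4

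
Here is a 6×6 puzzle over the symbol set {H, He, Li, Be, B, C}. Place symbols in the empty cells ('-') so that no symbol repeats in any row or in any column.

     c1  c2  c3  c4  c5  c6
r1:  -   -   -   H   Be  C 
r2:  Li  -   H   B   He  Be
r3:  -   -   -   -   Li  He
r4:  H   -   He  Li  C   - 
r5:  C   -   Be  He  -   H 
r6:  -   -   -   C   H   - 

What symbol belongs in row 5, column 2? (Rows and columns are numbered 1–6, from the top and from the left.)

row 2 has {H,He,Li,Be,B}; column 2 is empty so far — only C is left for (r2,c2).
row 3 has {He,Li}; column 4 has {H,He,Li,B,C} — only Be is left for (r3,c4).
row 4 has {H,He,Li,C}; column 6 has {H,He,Be,C} — only B is left for (r4,c6).
row 5 has {H,He,Be,C}; column 5 has {H,He,Li,Be,C} — only B is left for (r5,c5).
row 6 has {H,C}; column 6 has {H,He,Be,B,C} — only Li is left for (r6,c6).
row 3 has {He,Li,Be}; column 1 has {H,Li,C} — only B is left for (r3,c1).
row 3 has {He,Li,Be,B}; column 2 has {C} — only H is left for (r3,c2).
row 3 has {H,He,Li,Be,B}; column 3 has {H,He,Be} — only C is left for (r3,c3).
row 4 has {H,He,Li,B,C}; column 2 has {H,C} — only Be is left for (r4,c2).
row 5 has {H,He,Be,B,C}; column 2 has {H,Be,C} — only Li is left for (r5,c2).

Li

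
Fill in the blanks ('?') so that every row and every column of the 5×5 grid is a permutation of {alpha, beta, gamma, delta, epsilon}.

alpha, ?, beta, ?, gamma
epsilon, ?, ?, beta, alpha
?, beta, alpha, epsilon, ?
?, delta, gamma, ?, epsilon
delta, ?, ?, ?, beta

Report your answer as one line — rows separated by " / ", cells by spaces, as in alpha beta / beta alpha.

alpha epsilon beta delta gamma / epsilon gamma delta beta alpha / gamma beta alpha epsilon delta / beta delta gamma alpha epsilon / delta alpha epsilon gamma beta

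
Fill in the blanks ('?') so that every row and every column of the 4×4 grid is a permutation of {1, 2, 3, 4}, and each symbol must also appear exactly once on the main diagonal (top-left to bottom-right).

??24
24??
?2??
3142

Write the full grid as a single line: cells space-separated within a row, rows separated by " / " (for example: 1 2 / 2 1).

1 3 2 4 / 2 4 1 3 / 4 2 3 1 / 3 1 4 2

At row 1, column 1: row 1 has {2,4}; column 1 has {2,3}; the diagonal has {2,4}; that leaves 1.
At row 1, column 2: row 1 has {1,2,4}; column 2 has {1,2,4}; that leaves 3.
At row 3, column 1: row 3 has {2}; column 1 has {1,2,3}; that leaves 4.
At row 3, column 3: row 3 has {2,4}; column 3 has {2,4}; the diagonal has {1,2,4}; that leaves 3.
At row 3, column 4: row 3 has {2,3,4}; column 4 has {2,4}; that leaves 1.
At row 2, column 3: row 2 has {2,4}; column 3 has {2,3,4}; that leaves 1.
At row 2, column 4: row 2 has {1,2,4}; column 4 has {1,2,4}; that leaves 3.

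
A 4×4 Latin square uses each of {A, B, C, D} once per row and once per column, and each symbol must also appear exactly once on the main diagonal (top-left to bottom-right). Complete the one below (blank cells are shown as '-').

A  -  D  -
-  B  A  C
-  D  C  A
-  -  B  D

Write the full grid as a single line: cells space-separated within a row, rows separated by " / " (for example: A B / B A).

A C D B / D B A C / B D C A / C A B D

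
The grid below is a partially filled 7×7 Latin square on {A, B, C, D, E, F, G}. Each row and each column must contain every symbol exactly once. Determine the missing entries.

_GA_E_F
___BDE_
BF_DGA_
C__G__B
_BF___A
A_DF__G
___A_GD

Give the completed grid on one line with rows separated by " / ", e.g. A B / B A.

Cell (r1,c1): row 1 has {A,E,F,G}; column 1 has {A,B,C} → D.
Cell (r1,c4): row 1 has {A,D,E,F,G}; column 4 has {A,B,D,F,G} → C.
Cell (r1,c6): row 1 has {A,C,D,E,F,G}; column 6 has {A,E,G} → B.
Cell (r2,c7): row 2 has {B,D,E}; column 7 has {A,B,D,F,G} → C.
Cell (r3,c7): row 3 has {A,B,D,F,G}; column 7 has {A,B,C,D,F,G} → E.
Cell (r4,c3): row 4 has {B,C,G}; column 3 has {A,D,F} → E.
Cell (r5,c4): row 5 has {A,B,F}; column 4 has {A,B,C,D,F,G} → E.
Cell (r5,c5): row 5 has {A,B,E,F}; column 5 has {D,E,G} → C.
Cell (r5,c6): row 5 has {A,B,C,E,F}; column 6 has {A,B,E,G} → D.
Cell (r6,c5): row 6 has {A,D,F,G}; column 5 has {C,D,E,G} → B.
Cell (r6,c6): row 6 has {A,B,D,F,G}; column 6 has {A,B,D,E,G} → C.
Cell (r7,c5): row 7 has {A,D,G}; column 5 has {B,C,D,E,G} → F.
Cell (r2,c2): row 2 has {B,C,D,E}; column 2 has {B,F,G} → A.
Cell (r2,c3): row 2 has {A,B,C,D,E}; column 3 has {A,D,E,F} → G.
Cell (r3,c3): row 3 has {A,B,D,E,F,G}; column 3 has {A,D,E,F,G} → C.
Cell (r4,c2): row 4 has {B,C,E,G}; column 2 has {A,B,F,G} → D.
Cell (r4,c5): row 4 has {B,C,D,E,G}; column 5 has {B,C,D,E,F,G} → A.
Cell (r4,c6): row 4 has {A,B,C,D,E,G}; column 6 has {A,B,C,D,E,G} → F.
Cell (r5,c1): row 5 has {A,B,C,D,E,F}; column 1 has {A,B,C,D} → G.
Cell (r6,c2): row 6 has {A,B,C,D,F,G}; column 2 has {A,B,D,F,G} → E.
Cell (r7,c1): row 7 has {A,D,F,G}; column 1 has {A,B,C,D,G} → E.
Cell (r7,c2): row 7 has {A,D,E,F,G}; column 2 has {A,B,D,E,F,G} → C.
Cell (r7,c3): row 7 has {A,C,D,E,F,G}; column 3 has {A,C,D,E,F,G} → B.
Cell (r2,c1): row 2 has {A,B,C,D,E,G}; column 1 has {A,B,C,D,E,G} → F.

D G A C E B F / F A G B D E C / B F C D G A E / C D E G A F B / G B F E C D A / A E D F B C G / E C B A F G D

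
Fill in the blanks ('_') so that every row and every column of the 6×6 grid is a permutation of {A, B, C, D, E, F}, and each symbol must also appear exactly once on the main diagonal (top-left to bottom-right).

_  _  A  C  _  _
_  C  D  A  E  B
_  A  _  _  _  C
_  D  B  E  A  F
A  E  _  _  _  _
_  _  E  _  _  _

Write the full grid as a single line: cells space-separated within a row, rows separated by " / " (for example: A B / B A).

D B A C F E / F C D A E B / E A F B D C / C D B E A F / A E C F B D / B F E D C A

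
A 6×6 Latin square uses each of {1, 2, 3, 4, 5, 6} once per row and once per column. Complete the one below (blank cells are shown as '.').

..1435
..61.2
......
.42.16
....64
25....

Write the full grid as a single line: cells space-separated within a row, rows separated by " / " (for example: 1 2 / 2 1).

6 2 1 4 3 5 / 4 3 6 1 5 2 / 1 6 4 5 2 3 / 5 4 2 3 1 6 / 3 1 5 2 6 4 / 2 5 3 6 4 1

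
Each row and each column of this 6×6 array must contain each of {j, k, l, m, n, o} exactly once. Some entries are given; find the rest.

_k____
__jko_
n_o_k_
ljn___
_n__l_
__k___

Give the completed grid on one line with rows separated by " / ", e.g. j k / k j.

o k l n j m / m l j k o n / n m o l k j / l j n o m k / k n m j l o / j o k m n l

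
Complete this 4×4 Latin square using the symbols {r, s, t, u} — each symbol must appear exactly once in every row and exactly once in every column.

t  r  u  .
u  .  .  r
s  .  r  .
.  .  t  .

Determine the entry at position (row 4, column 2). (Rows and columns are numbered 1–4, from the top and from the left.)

s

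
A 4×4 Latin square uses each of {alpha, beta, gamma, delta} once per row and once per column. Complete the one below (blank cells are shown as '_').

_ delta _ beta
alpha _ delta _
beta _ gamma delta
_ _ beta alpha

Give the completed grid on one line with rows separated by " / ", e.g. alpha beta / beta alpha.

gamma delta alpha beta / alpha beta delta gamma / beta alpha gamma delta / delta gamma beta alpha

(r1,c1) = gamma
(r1,c3) = alpha
(r2,c4) = gamma
(r3,c2) = alpha
(r4,c1) = delta
(r4,c2) = gamma
(r2,c2) = beta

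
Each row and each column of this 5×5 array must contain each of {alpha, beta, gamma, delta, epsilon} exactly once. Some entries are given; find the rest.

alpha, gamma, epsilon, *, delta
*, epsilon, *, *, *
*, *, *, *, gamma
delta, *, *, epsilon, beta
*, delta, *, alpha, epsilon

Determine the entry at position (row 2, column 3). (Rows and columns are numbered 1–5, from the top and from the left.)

row 1 has {alpha,gamma,delta,epsilon}; column 4 has {alpha,epsilon} — only beta is left for (r1,c4).
row 2 has {epsilon}; column 5 has {beta,gamma,delta,epsilon} — only alpha is left for (r2,c5).
row 3 has {gamma}; column 4 has {alpha,beta,epsilon} — only delta is left for (r3,c4).
row 4 has {beta,delta,epsilon}; column 2 has {gamma,delta,epsilon} — only alpha is left for (r4,c2).
row 4 has {alpha,beta,delta,epsilon}; column 3 has {epsilon} — only gamma is left for (r4,c3).
row 5 has {alpha,delta,epsilon}; column 3 has {gamma,epsilon} — only beta is left for (r5,c3).
row 2 has {alpha,epsilon}; column 3 has {beta,gamma,epsilon} — only delta is left for (r2,c3).

delta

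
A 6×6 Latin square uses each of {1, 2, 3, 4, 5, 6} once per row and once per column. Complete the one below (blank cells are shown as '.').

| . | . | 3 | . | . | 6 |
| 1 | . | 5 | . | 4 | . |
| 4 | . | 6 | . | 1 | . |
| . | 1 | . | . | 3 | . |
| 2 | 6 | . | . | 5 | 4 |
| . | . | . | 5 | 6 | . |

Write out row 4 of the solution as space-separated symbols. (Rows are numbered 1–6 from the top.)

6 1 2 4 3 5

At row 1, column 1: row 1 has {3,6}; column 1 has {1,2,4}; that leaves 5.
At row 1, column 5: row 1 has {3,5,6}; column 5 has {1,3,4,5,6}; that leaves 2.
At row 4, column 1: row 4 has {1,3}; column 1 has {1,2,4,5}; that leaves 6.
At row 5, column 3: row 5 has {2,4,5,6}; column 3 has {3,5,6}; that leaves 1.
At row 5, column 4: row 5 has {1,2,4,5,6}; column 4 has {5}; that leaves 3.
At row 6, column 1: row 6 has {5,6}; column 1 has {1,2,4,5,6}; that leaves 3.
At row 1, column 2: row 1 has {2,3,5,6}; column 2 has {1,6}; that leaves 4.
At row 1, column 4: row 1 has {2,3,4,5,6}; column 4 has {3,5}; that leaves 1.
At row 3, column 4: row 3 has {1,4,6}; column 4 has {1,3,5}; that leaves 2.
At row 4, column 4: row 4 has {1,3,6}; column 4 has {1,2,3,5}; that leaves 4.
At row 6, column 2: row 6 has {3,5,6}; column 2 has {1,4,6}; that leaves 2.
At row 6, column 3: row 6 has {2,3,5,6}; column 3 has {1,3,5,6}; that leaves 4.
At row 6, column 6: row 6 has {2,3,4,5,6}; column 6 has {4,6}; that leaves 1.
At row 2, column 2: row 2 has {1,4,5}; column 2 has {1,2,4,6}; that leaves 3.
At row 2, column 4: row 2 has {1,3,4,5}; column 4 has {1,2,3,4,5}; that leaves 6.
At row 2, column 6: row 2 has {1,3,4,5,6}; column 6 has {1,4,6}; that leaves 2.
At row 3, column 2: row 3 has {1,2,4,6}; column 2 has {1,2,3,4,6}; that leaves 5.
At row 3, column 6: row 3 has {1,2,4,5,6}; column 6 has {1,2,4,6}; that leaves 3.
At row 4, column 3: row 4 has {1,3,4,6}; column 3 has {1,3,4,5,6}; that leaves 2.
At row 4, column 6: row 4 has {1,2,3,4,6}; column 6 has {1,2,3,4,6}; that leaves 5.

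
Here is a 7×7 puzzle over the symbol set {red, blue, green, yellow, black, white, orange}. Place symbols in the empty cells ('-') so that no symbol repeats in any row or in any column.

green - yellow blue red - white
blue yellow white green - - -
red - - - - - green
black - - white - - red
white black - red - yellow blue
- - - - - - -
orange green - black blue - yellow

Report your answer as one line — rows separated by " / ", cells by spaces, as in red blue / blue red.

green orange yellow blue red black white / blue yellow white green black red orange / red white black yellow orange blue green / black blue green white yellow orange red / white black orange red green yellow blue / yellow red blue orange white green black / orange green red black blue white yellow

(r1,c2): row 1 has {red,blue,green,yellow,white}; column 2 has {green,yellow,black}, so it must be orange.
(r1,c6): row 1 has {red,blue,green,yellow,white,orange}; column 6 has {yellow}, so it must be black.
(r4,c2): row 4 has {red,black,white}; column 2 has {green,yellow,black,orange}, so it must be blue.
(r6,c1): row 6 is empty so far; column 1 has {red,blue,green,black,white,orange}, so it must be yellow.
(r6,c4): row 6 has {yellow}; column 4 has {red,blue,green,black,white}, so it must be orange.
(r6,c7): row 6 has {yellow,orange}; column 7 has {red,blue,green,yellow,white}, so it must be black.
(r7,c3): row 7 has {blue,green,yellow,black,orange}; column 3 has {yellow,white}, so it must be red.
(r7,c6): row 7 has {red,blue,green,yellow,black,orange}; column 6 has {yellow,black}, so it must be white.
(r2,c7): row 2 has {blue,green,yellow,white}; column 7 has {red,blue,green,yellow,black,white}, so it must be orange.
(r3,c2): row 3 has {red,green}; column 2 has {blue,green,yellow,black,orange}, so it must be white.
(r3,c4): row 3 has {red,green,white}; column 4 has {red,blue,green,black,white,orange}, so it must be yellow.
(r6,c2): row 6 has {yellow,black,orange}; column 2 has {blue,green,yellow,black,white,orange}, so it must be red.
(r2,c5): row 2 has {blue,green,yellow,white,orange}; column 5 has {red,blue}, so it must be black.
(r2,c6): row 2 has {blue,green,yellow,black,white,orange}; column 6 has {yellow,black,white}, so it must be red.
(r3,c5): row 3 has {red,green,yellow,white}; column 5 has {red,blue,black}, so it must be orange.
(r3,c6): row 3 has {red,green,yellow,white,orange}; column 6 has {red,yellow,black,white}, so it must be blue.
(r5,c5): row 5 has {red,blue,yellow,black,white}; column 5 has {red,blue,black,orange}, so it must be green.
(r6,c5): row 6 has {red,yellow,black,orange}; column 5 has {red,blue,green,black,orange}, so it must be white.
(r6,c6): row 6 has {red,yellow,black,white,orange}; column 6 has {red,blue,yellow,black,white}, so it must be green.
(r3,c3): row 3 has {red,blue,green,yellow,white,orange}; column 3 has {red,yellow,white}, so it must be black.
(r4,c5): row 4 has {red,blue,black,white}; column 5 has {red,blue,green,black,white,orange}, so it must be yellow.
(r4,c6): row 4 has {red,blue,yellow,black,white}; column 6 has {red,blue,green,yellow,black,white}, so it must be orange.
(r5,c3): row 5 has {red,blue,green,yellow,black,white}; column 3 has {red,yellow,black,white}, so it must be orange.
(r6,c3): row 6 has {red,green,yellow,black,white,orange}; column 3 has {red,yellow,black,white,orange}, so it must be blue.
(r4,c3): row 4 has {red,blue,yellow,black,white,orange}; column 3 has {red,blue,yellow,black,white,orange}, so it must be green.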